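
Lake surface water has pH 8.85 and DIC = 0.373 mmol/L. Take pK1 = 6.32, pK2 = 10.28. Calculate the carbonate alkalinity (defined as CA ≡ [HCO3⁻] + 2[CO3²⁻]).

CA = 0.385 mmol/L

CA = [HCO3⁻] + 2[CO3²⁻] = (α₁ + 2α₂)·DIC
At pH 8.85: [H⁺]/K1 = 10^-2.53 = 0.0029512, K2/[H⁺] = 10^-1.43 = 0.037154
α₁ = 1/(1 + 0.0029512 + 0.037154) = 1/1.0401 = 0.9614; α₂ = α₁·K2/[H⁺] = 0.03572
α₁ + 2α₂ = 1.0329
CA = 1.0329 × 0.373 = 0.385 mmol/L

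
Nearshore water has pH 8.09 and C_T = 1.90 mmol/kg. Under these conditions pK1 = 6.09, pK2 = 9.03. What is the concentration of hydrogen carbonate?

α₁ = 1 / (1 + [H⁺]/K1 + K2/[H⁺]) = 1 / (1 + 10^-2.00 + 10^-0.94)
   = 1 / (1 + 0.010000 + 0.11482) = 1/1.1248 = 0.8890
[HCO3⁻] = α₁ × DIC = 0.8890 × 1.90 = 1.69 mmol/kg

[HCO3⁻] = 1.69 mmol/kg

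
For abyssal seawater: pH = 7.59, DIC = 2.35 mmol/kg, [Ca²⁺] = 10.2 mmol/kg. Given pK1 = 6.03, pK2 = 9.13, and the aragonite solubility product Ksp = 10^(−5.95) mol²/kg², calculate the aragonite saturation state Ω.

α₂ = 1 / (1 + [H⁺]/K2 + [H⁺]²/(K1K2)) = 1 / (1 + 10^+1.54 + 10^-0.02)
   = 1 / (1 + 34.674 + 0.95499) = 1/36.629 = 0.02730
[CO3²⁻] = α₂ × DIC = 0.02730 × 2.35 = 0.06416 mmol/kg
Ksp = 10^(−5.95) = 1.122×10^-6
Ω = [Ca²⁺][CO3²⁻]/Ksp = (10.2×10^-3)(6.416×10^-5) / 1.122×10^-6 = 0.583

Ω = 0.583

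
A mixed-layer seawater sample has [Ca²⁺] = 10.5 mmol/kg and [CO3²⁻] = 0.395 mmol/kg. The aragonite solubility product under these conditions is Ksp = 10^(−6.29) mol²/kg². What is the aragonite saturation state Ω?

Ksp = 10^(−6.29) = 5.129×10^-7
Ω = [Ca²⁺][CO3²⁻]/Ksp = (10.5×10^-3)(0.395×10^-3) / 5.129×10^-7 = 8.09

Ω = 8.09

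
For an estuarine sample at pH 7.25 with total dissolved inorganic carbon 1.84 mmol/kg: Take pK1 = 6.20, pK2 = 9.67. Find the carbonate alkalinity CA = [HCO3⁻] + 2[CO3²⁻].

CA = [HCO3⁻] + 2[CO3²⁻] = (α₁ + 2α₂)·DIC
At pH 7.25: [H⁺]/K1 = 10^-1.05 = 0.089125, K2/[H⁺] = 10^-2.42 = 0.0038019
α₁ = 1/(1 + 0.089125 + 0.0038019) = 1/1.0929 = 0.9150; α₂ = α₁·K2/[H⁺] = 0.003479
α₁ + 2α₂ = 0.9219
CA = 0.9219 × 1.84 = 1.70 mmol/kg

CA = 1.70 mmol/kg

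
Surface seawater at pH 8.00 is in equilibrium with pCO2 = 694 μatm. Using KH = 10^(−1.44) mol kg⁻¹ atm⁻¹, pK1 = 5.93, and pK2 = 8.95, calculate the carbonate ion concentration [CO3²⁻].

[CO3²⁻] = 0.332 mmol/kg

[CO2*] = KH · pCO2 = 10^(−1.44) × 694×10^-6 = 2.520×10^-5 mol/kg
α₀ = 1/(1 + K1/[H⁺] + K1K2/[H⁺]²) = 1/(1 + 10^+2.07 + 10^+1.12) = 0.007595
DIC = [CO2*]/α₀ = 2.520×10^-5 / 0.007595 = 3.318 mmol/kg
[CO3²⁻] = α₂·DIC; α₂ = 0.1001, so [CO3²⁻] = 0.1001 × 3.318 = 0.332 mmol/kg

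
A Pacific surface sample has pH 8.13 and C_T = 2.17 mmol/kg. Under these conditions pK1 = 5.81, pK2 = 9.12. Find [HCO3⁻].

α₁ = 1 / (1 + [H⁺]/K1 + K2/[H⁺]) = 1 / (1 + 10^-2.32 + 10^-0.99)
   = 1 / (1 + 0.0047863 + 0.10233) = 1/1.1071 = 0.9032
[HCO3⁻] = α₁ × DIC = 0.9032 × 2.17 = 1.96 mmol/kg

[HCO3⁻] = 1.96 mmol/kg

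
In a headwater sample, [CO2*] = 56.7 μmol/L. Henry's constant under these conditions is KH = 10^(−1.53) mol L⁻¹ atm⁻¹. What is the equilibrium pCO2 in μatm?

KH = 10^(−1.53) = 2.951×10^-2 mol L⁻¹ atm⁻¹
pCO2 = [CO2*]/KH = 56.7×10^-6 / 2.951×10^-2 = 1.92×10^-3 atm = 1920 μatm

pCO2 = 1920 μatm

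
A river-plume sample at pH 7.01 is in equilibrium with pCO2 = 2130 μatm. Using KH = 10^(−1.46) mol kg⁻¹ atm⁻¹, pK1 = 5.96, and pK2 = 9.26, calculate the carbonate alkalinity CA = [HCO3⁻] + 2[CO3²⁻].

[CO2*] = KH · pCO2 = 10^(−1.46) × 2130×10^-6 = 7.385×10^-5 mol/kg
α₀ = 1/(1 + K1/[H⁺] + K1K2/[H⁺]²) = 1/(1 + 10^+1.05 + 10^-1.20) = 0.08141
DIC = [CO2*]/α₀ = 7.385×10^-5 / 0.08141 = 0.9072 mmol/kg
CA = (α₁ + 2α₂)·DIC = (0.9135 + 2×0.005137) × 0.9072 = 0.838 mmol/kg

CA = 0.838 mmol/kg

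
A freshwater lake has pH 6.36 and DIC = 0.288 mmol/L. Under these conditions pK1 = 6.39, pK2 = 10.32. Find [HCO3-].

[HCO3⁻] = 0.139 mmol/L

α₁ = 1 / (1 + [H⁺]/K1 + K2/[H⁺]) = 1 / (1 + 10^+0.03 + 10^-3.96)
   = 1 / (1 + 1.0715 + 0.00010965) = 1/2.0716 = 0.4827
[HCO3⁻] = α₁ × DIC = 0.4827 × 0.288 = 0.139 mmol/L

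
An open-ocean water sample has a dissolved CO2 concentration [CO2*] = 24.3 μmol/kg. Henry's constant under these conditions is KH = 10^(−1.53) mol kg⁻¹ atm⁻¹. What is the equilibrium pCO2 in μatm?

pCO2 = 823 μatm

KH = 10^(−1.53) = 2.951×10^-2 mol kg⁻¹ atm⁻¹
pCO2 = [CO2*]/KH = 24.3×10^-6 / 2.951×10^-2 = 8.23×10^-4 atm = 823 μatm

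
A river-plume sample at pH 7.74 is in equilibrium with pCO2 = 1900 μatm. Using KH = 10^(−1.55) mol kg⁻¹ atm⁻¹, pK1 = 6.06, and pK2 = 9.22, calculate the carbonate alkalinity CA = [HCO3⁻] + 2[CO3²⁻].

CA = 2.73 mmol/kg

[CO2*] = KH · pCO2 = 10^(−1.55) × 1900×10^-6 = 5.355×10^-5 mol/kg
α₀ = 1/(1 + K1/[H⁺] + K1K2/[H⁺]²) = 1/(1 + 10^+1.68 + 10^+0.20) = 0.01982
DIC = [CO2*]/α₀ = 5.355×10^-5 / 0.01982 = 2.701 mmol/kg
CA = (α₁ + 2α₂)·DIC = (0.9488 + 2×0.03142) × 2.701 = 2.73 mmol/kg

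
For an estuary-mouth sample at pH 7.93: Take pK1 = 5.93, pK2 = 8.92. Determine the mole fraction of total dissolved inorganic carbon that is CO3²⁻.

α₂ = 1 / (1 + [H⁺]/K2 + [H⁺]²/(K1K2)) = 1 / (1 + 10^+0.99 + 10^-1.01)
   = 1 / (1 + 9.7724 + 0.097724) = 1/10.870 = 0.09200

α₂ = 0.0920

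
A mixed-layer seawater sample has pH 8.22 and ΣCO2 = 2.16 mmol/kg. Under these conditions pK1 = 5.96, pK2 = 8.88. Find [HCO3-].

α₁ = 1 / (1 + [H⁺]/K1 + K2/[H⁺]) = 1 / (1 + 10^-2.26 + 10^-0.66)
   = 1 / (1 + 0.0054954 + 0.21878) = 1/1.2243 = 0.8168
[HCO3⁻] = α₁ × DIC = 0.8168 × 2.16 = 1.76 mmol/kg

[HCO3⁻] = 1.76 mmol/kg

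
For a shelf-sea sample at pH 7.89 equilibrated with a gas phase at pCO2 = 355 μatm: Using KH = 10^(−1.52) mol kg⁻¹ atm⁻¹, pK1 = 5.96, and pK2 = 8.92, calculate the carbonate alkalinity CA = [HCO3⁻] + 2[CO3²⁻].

CA = 1.08 mmol/kg

[CO2*] = KH · pCO2 = 10^(−1.52) × 355×10^-6 = 1.072×10^-5 mol/kg
α₀ = 1/(1 + K1/[H⁺] + K1K2/[H⁺]²) = 1/(1 + 10^+1.93 + 10^+0.90) = 0.01063
DIC = [CO2*]/α₀ = 1.072×10^-5 / 0.01063 = 1.008 mmol/kg
CA = (α₁ + 2α₂)·DIC = (0.9049 + 2×0.08445) × 1.008 = 1.08 mmol/kg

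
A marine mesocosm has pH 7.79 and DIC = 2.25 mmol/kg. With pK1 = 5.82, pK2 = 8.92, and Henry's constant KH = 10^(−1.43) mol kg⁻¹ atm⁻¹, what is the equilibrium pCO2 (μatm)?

α₀ = 1 / (1 + K1/[H⁺] + K1K2/[H⁺]²) = 1 / (1 + 10^+1.97 + 10^+0.84)
   = 1 / (1 + 93.325 + 6.9183) = 1/101.24 = 0.009877
[CO2*] = α₀ × DIC = 0.009877 × 2.25 = 0.02222 mmol/kg
pCO2 = [CO2*]/KH = 2.222×10^-5 / 3.715×10^-2 = 598 μatm

pCO2 = 598 μatm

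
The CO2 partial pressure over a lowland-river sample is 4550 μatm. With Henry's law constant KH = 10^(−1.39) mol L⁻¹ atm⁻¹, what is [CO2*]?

KH = 10^(−1.39) = 4.074×10^-2 mol L⁻¹ atm⁻¹
[CO2*] = KH · pCO2 = 4.074×10^-2 × 4550×10^-6 atm = 1.85×10^-4 mol/L

[CO2*] = 185 μmol/L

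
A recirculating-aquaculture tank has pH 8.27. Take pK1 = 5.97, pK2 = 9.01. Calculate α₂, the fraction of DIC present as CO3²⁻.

α₂ = 1 / (1 + [H⁺]/K2 + [H⁺]²/(K1K2)) = 1 / (1 + 10^+0.74 + 10^-1.56)
   = 1 / (1 + 5.4954 + 0.027542) = 1/6.5230 = 0.1533

α₂ = 0.153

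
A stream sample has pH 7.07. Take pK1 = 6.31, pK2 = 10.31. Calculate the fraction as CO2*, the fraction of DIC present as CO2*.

α₀ = 1 / (1 + K1/[H⁺] + K1K2/[H⁺]²) = 1 / (1 + 10^+0.76 + 10^-2.48)
   = 1 / (1 + 5.7544 + 0.0033113) = 1/6.7577 = 0.1480

α₀ = 0.148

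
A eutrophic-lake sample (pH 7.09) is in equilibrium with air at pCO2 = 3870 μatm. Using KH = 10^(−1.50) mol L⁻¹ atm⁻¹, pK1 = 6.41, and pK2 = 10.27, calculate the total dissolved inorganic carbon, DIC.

DIC = 0.709 mmol/L

[CO2*] = KH · pCO2 = 10^(−1.50) × 3870×10^-6 = 1.224×10^-4 mol/L
α₀ = 1/(1 + K1/[H⁺] + K1K2/[H⁺]²) = 1/(1 + 10^+0.68 + 10^-2.50) = 0.1727
DIC = [CO2*]/α₀ = 1.224×10^-4 / 0.1727 = 0.709 mmol/L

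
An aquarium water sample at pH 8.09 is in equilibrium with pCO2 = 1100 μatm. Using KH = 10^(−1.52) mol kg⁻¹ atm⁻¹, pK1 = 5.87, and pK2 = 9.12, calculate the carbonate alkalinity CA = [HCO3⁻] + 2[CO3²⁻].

[CO2*] = KH · pCO2 = 10^(−1.52) × 1100×10^-6 = 3.322×10^-5 mol/kg
α₀ = 1/(1 + K1/[H⁺] + K1K2/[H⁺]²) = 1/(1 + 10^+2.22 + 10^+1.19) = 0.005481
DIC = [CO2*]/α₀ = 3.322×10^-5 / 0.005481 = 6.061 mmol/kg
CA = (α₁ + 2α₂)·DIC = (0.9096 + 2×0.08489) × 6.061 = 6.54 mmol/kg

CA = 6.54 mmol/kg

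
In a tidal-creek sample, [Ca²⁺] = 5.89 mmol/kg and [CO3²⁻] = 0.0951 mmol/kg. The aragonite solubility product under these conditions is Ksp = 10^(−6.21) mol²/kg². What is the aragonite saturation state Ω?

Ksp = 10^(−6.21) = 6.166×10^-7
Ω = [Ca²⁺][CO3²⁻]/Ksp = (5.89×10^-3)(0.0951×10^-3) / 6.166×10^-7 = 0.908

Ω = 0.908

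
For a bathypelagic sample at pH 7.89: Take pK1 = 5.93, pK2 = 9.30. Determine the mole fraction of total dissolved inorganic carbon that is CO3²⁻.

α₂ = 0.0371

α₂ = 1 / (1 + [H⁺]/K2 + [H⁺]²/(K1K2)) = 1 / (1 + 10^+1.41 + 10^-0.55)
   = 1 / (1 + 25.704 + 0.28184) = 1/26.986 = 0.03706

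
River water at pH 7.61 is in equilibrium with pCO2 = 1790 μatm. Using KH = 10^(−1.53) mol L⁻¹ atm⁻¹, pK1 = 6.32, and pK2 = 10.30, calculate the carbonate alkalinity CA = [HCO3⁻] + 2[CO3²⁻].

CA = 1.03 mmol/L

[CO2*] = KH · pCO2 = 10^(−1.53) × 1790×10^-6 = 5.283×10^-5 mol/L
α₀ = 1/(1 + K1/[H⁺] + K1K2/[H⁺]²) = 1/(1 + 10^+1.29 + 10^-1.40) = 0.04869
DIC = [CO2*]/α₀ = 5.283×10^-5 / 0.04869 = 1.085 mmol/L
CA = (α₁ + 2α₂)·DIC = (0.9494 + 2×0.001938) × 1.085 = 1.03 mmol/L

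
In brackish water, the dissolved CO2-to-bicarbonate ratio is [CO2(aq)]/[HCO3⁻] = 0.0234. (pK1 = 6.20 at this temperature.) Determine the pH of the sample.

From K1 = [H⁺][HCO3⁻]/[CO2(aq)]:  pH = pK1 − log₁₀([CO2(aq)]/[HCO3⁻])
log₁₀(0.0234) = -1.631
pH = 6.20 − (-1.631) = 7.83

pH = 7.83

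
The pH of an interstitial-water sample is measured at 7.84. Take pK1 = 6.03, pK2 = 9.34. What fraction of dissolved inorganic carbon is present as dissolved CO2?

α₀ = 1 / (1 + K1/[H⁺] + K1K2/[H⁺]²) = 1 / (1 + 10^+1.81 + 10^+0.31)
   = 1 / (1 + 64.565 + 2.0417) = 1/67.607 = 0.01479

α₀ = 0.0148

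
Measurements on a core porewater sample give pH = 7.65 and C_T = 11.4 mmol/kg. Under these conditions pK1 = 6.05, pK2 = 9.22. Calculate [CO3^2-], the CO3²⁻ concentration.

[CO3²⁻] = 0.292 mmol/kg

α₂ = 1 / (1 + [H⁺]/K2 + [H⁺]²/(K1K2)) = 1 / (1 + 10^+1.57 + 10^-0.03)
   = 1 / (1 + 37.154 + 0.93325) = 1/39.087 = 0.02558
[CO3²⁻] = α₂ × DIC = 0.02558 × 11.4 = 0.292 mmol/kg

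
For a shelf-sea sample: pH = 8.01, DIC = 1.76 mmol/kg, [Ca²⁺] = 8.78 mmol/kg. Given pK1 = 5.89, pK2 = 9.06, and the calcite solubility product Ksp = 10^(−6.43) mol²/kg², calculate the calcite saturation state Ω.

α₂ = 1 / (1 + [H⁺]/K2 + [H⁺]²/(K1K2)) = 1 / (1 + 10^+1.05 + 10^-1.07)
   = 1 / (1 + 11.220 + 0.085114) = 1/12.305 = 0.08127
[CO3²⁻] = α₂ × DIC = 0.08127 × 1.76 = 0.1430 mmol/kg
Ksp = 10^(−6.43) = 3.715×10^-7
Ω = [Ca²⁺][CO3²⁻]/Ksp = (8.78×10^-3)(1.430×10^-4) / 3.715×10^-7 = 3.38

Ω = 3.38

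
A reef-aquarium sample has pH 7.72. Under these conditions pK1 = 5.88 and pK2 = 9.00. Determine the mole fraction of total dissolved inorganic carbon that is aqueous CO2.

α₀ = 1 / (1 + K1/[H⁺] + K1K2/[H⁺]²) = 1 / (1 + 10^+1.84 + 10^+0.56)
   = 1 / (1 + 69.183 + 3.6308) = 1/73.814 = 0.01355

α₀ = 0.0135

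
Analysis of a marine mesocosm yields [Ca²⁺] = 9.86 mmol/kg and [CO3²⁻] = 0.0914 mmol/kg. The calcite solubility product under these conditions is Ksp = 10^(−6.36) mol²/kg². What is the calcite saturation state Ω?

Ω = 2.06

Ksp = 10^(−6.36) = 4.365×10^-7
Ω = [Ca²⁺][CO3²⁻]/Ksp = (9.86×10^-3)(0.0914×10^-3) / 4.365×10^-7 = 2.06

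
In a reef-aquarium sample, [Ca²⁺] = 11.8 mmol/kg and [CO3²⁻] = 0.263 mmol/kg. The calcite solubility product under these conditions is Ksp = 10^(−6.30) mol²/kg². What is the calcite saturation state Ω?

Ω = 6.19

Ksp = 10^(−6.30) = 5.012×10^-7
Ω = [Ca²⁺][CO3²⁻]/Ksp = (11.8×10^-3)(0.263×10^-3) / 5.012×10^-7 = 6.19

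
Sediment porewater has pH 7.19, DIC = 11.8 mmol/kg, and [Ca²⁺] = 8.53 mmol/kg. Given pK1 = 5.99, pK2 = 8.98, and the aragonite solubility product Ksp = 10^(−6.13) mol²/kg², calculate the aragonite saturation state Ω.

Ω = 2.04

α₂ = 1 / (1 + [H⁺]/K2 + [H⁺]²/(K1K2)) = 1 / (1 + 10^+1.79 + 10^+0.59)
   = 1 / (1 + 61.660 + 3.8905) = 1/66.550 = 0.01503
[CO3²⁻] = α₂ × DIC = 0.01503 × 11.8 = 0.1773 mmol/kg
Ksp = 10^(−6.13) = 7.413×10^-7
Ω = [Ca²⁺][CO3²⁻]/Ksp = (8.53×10^-3)(1.773×10^-4) / 7.413×10^-7 = 2.04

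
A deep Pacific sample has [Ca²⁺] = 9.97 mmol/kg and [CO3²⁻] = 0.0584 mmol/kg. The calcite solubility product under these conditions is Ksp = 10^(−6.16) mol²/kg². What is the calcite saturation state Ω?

Ω = 0.842

Ksp = 10^(−6.16) = 6.918×10^-7
Ω = [Ca²⁺][CO3²⁻]/Ksp = (9.97×10^-3)(0.0584×10^-3) / 6.918×10^-7 = 0.842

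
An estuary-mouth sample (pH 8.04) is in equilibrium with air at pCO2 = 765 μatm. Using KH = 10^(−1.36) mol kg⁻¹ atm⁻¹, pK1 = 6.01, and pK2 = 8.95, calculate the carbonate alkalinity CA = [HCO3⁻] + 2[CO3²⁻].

CA = 4.46 mmol/kg

[CO2*] = KH · pCO2 = 10^(−1.36) × 765×10^-6 = 3.339×10^-5 mol/kg
α₀ = 1/(1 + K1/[H⁺] + K1K2/[H⁺]²) = 1/(1 + 10^+2.03 + 10^+1.12) = 0.008242
DIC = [CO2*]/α₀ = 3.339×10^-5 / 0.008242 = 4.052 mmol/kg
CA = (α₁ + 2α₂)·DIC = (0.8831 + 2×0.1086) × 4.052 = 4.46 mmol/kg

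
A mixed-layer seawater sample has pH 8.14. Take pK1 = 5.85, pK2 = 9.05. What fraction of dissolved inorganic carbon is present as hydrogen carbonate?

α₁ = 1 / (1 + [H⁺]/K1 + K2/[H⁺]) = 1 / (1 + 10^-2.29 + 10^-0.91)
   = 1 / (1 + 0.0051286 + 0.12303) = 1/1.1282 = 0.8864

α₁ = 0.886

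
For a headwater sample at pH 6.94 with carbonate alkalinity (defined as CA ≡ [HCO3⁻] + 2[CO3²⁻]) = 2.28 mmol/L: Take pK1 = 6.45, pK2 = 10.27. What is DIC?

CA = [HCO3⁻] + 2[CO3²⁻] = (α₁ + 2α₂)·DIC
At pH 6.94: [H⁺]/K1 = 10^-0.49 = 0.32359, K2/[H⁺] = 10^-3.33 = 0.00046774
α₁ = 1/(1 + 0.32359 + 0.00046774) = 1/1.3241 = 0.7553; α₂ = α₁·K2/[H⁺] = 0.0003533
α₁ + 2α₂ = 0.7560
DIC = CA / (α₁ + 2α₂) = 2.28 / 0.7560 = 3.02 mmol/L

DIC = 3.02 mmol/L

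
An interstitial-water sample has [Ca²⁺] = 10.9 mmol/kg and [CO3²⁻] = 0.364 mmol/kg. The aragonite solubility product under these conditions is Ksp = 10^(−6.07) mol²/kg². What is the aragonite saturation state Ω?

Ω = 4.66

Ksp = 10^(−6.07) = 8.511×10^-7
Ω = [Ca²⁺][CO3²⁻]/Ksp = (10.9×10^-3)(0.364×10^-3) / 8.511×10^-7 = 4.66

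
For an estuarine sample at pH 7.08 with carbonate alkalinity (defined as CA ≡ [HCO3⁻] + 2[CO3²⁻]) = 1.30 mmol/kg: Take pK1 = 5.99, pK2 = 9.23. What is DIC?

CA = [HCO3⁻] + 2[CO3²⁻] = (α₁ + 2α₂)·DIC
At pH 7.08: [H⁺]/K1 = 10^-1.09 = 0.081283, K2/[H⁺] = 10^-2.15 = 0.0070795
α₁ = 1/(1 + 0.081283 + 0.0070795) = 1/1.0884 = 0.9188; α₂ = α₁·K2/[H⁺] = 0.006505
α₁ + 2α₂ = 0.9318
DIC = CA / (α₁ + 2α₂) = 1.30 / 0.9318 = 1.40 mmol/kg

DIC = 1.40 mmol/kg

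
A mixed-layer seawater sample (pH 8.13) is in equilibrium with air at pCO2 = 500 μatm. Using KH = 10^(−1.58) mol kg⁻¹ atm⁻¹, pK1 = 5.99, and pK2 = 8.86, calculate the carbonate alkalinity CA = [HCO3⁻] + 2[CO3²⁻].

CA = 2.49 mmol/kg

[CO2*] = KH · pCO2 = 10^(−1.58) × 500×10^-6 = 1.315×10^-5 mol/kg
α₀ = 1/(1 + K1/[H⁺] + K1K2/[H⁺]²) = 1/(1 + 10^+2.14 + 10^+1.41) = 0.006070
DIC = [CO2*]/α₀ = 1.315×10^-5 / 0.006070 = 2.167 mmol/kg
CA = (α₁ + 2α₂)·DIC = (0.8379 + 2×0.1560) × 2.167 = 2.49 mmol/kg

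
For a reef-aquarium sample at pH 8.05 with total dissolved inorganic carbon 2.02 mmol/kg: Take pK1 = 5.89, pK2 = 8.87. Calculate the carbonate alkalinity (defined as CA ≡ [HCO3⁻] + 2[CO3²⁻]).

CA = 2.27 mmol/kg

CA = [HCO3⁻] + 2[CO3²⁻] = (α₁ + 2α₂)·DIC
At pH 8.05: [H⁺]/K1 = 10^-2.16 = 0.0069183, K2/[H⁺] = 10^-0.82 = 0.15136
α₁ = 1/(1 + 0.0069183 + 0.15136) = 1/1.1583 = 0.8634; α₂ = α₁·K2/[H⁺] = 0.1307
α₁ + 2α₂ = 1.1247
CA = 1.1247 × 2.02 = 2.27 mmol/kg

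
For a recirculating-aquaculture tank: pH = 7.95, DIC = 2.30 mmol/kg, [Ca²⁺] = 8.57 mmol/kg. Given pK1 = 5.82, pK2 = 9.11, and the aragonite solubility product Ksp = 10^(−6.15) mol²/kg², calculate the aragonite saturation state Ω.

α₂ = 1 / (1 + [H⁺]/K2 + [H⁺]²/(K1K2)) = 1 / (1 + 10^+1.16 + 10^-0.97)
   = 1 / (1 + 14.454 + 0.10715) = 1/15.562 = 0.06426
[CO3²⁻] = α₂ × DIC = 0.06426 × 2.30 = 0.1478 mmol/kg
Ksp = 10^(−6.15) = 7.079×10^-7
Ω = [Ca²⁺][CO3²⁻]/Ksp = (8.57×10^-3)(1.478×10^-4) / 7.079×10^-7 = 1.79

Ω = 1.79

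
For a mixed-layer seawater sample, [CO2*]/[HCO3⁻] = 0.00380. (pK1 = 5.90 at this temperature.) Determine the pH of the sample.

pH = 8.32

From K1 = [H⁺][HCO3⁻]/[CO2*]:  pH = pK1 − log₁₀([CO2*]/[HCO3⁻])
log₁₀(0.00380) = -2.420
pH = 5.90 − (-2.420) = 8.32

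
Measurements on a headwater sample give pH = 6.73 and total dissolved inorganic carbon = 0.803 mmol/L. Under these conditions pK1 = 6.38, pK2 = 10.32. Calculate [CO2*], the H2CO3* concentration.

α₀ = 1 / (1 + K1/[H⁺] + K1K2/[H⁺]²) = 1 / (1 + 10^+0.35 + 10^-3.24)
   = 1 / (1 + 2.2387 + 0.00057544) = 1/3.2393 = 0.3087
[CO2*] = α₀ × DIC = 0.3087 × 0.803 = 0.248 mmol/L

[CO2*] = 0.248 mmol/L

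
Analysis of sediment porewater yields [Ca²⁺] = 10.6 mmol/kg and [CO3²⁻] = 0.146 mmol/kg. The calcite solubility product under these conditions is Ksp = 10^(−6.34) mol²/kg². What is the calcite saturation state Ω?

Ksp = 10^(−6.34) = 4.571×10^-7
Ω = [Ca²⁺][CO3²⁻]/Ksp = (10.6×10^-3)(0.146×10^-3) / 4.571×10^-7 = 3.39

Ω = 3.39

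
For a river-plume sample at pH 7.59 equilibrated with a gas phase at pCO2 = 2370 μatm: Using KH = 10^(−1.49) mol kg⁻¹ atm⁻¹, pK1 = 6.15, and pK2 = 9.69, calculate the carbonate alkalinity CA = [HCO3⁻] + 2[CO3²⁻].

CA = 2.15 mmol/kg

[CO2*] = KH · pCO2 = 10^(−1.49) × 2370×10^-6 = 7.669×10^-5 mol/kg
α₀ = 1/(1 + K1/[H⁺] + K1K2/[H⁺]²) = 1/(1 + 10^+1.44 + 10^-0.66) = 0.03477
DIC = [CO2*]/α₀ = 7.669×10^-5 / 0.03477 = 2.206 mmol/kg
CA = (α₁ + 2α₂)·DIC = (0.9576 + 2×0.007607) × 2.206 = 2.15 mmol/kg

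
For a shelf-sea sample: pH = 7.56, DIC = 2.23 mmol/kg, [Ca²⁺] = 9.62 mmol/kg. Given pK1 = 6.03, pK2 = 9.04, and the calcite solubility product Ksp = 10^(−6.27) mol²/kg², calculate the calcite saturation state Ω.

α₂ = 1 / (1 + [H⁺]/K2 + [H⁺]²/(K1K2)) = 1 / (1 + 10^+1.48 + 10^-0.05)
   = 1 / (1 + 30.200 + 0.89125) = 1/32.091 = 0.03116
[CO3²⁻] = α₂ × DIC = 0.03116 × 2.23 = 0.06949 mmol/kg
Ksp = 10^(−6.27) = 5.370×10^-7
Ω = [Ca²⁺][CO3²⁻]/Ksp = (9.62×10^-3)(6.949×10^-5) / 5.370×10^-7 = 1.24

Ω = 1.24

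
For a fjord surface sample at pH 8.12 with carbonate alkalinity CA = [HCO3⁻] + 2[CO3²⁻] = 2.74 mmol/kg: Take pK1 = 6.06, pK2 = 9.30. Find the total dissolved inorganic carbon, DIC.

DIC = 2.60 mmol/kg

CA = [HCO3⁻] + 2[CO3²⁻] = (α₁ + 2α₂)·DIC
At pH 8.12: [H⁺]/K1 = 10^-2.06 = 0.0087096, K2/[H⁺] = 10^-1.18 = 0.066069
α₁ = 1/(1 + 0.0087096 + 0.066069) = 1/1.0748 = 0.9304; α₂ = α₁·K2/[H⁺] = 0.06147
α₁ + 2α₂ = 1.0534
DIC = CA / (α₁ + 2α₂) = 2.74 / 1.0534 = 2.60 mmol/kg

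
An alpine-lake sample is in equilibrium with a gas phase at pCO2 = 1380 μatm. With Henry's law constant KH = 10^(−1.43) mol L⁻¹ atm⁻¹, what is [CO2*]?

KH = 10^(−1.43) = 3.715×10^-2 mol L⁻¹ atm⁻¹
[CO2*] = KH · pCO2 = 3.715×10^-2 × 1380×10^-6 atm = 5.13×10^-5 mol/L

[CO2*] = 51.3 μmol/L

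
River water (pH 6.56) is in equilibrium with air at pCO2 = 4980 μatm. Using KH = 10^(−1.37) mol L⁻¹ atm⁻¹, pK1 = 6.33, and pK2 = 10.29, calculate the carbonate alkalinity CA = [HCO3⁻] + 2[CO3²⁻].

CA = 0.361 mmol/L

[CO2*] = KH · pCO2 = 10^(−1.37) × 4980×10^-6 = 2.124×10^-4 mol/L
α₀ = 1/(1 + K1/[H⁺] + K1K2/[H⁺]²) = 1/(1 + 10^+0.23 + 10^-3.50) = 0.3706
DIC = [CO2*]/α₀ = 2.124×10^-4 / 0.3706 = 0.5733 mmol/L
CA = (α₁ + 2α₂)·DIC = (0.6293 + 2×0.0001172) × 0.5733 = 0.361 mmol/L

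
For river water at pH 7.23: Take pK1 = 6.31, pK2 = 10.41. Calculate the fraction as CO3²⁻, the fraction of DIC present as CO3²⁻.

α₂ = 0.000589

α₂ = 1 / (1 + [H⁺]/K2 + [H⁺]²/(K1K2)) = 1 / (1 + 10^+3.18 + 10^+2.26)
   = 1 / (1 + 1513.6 + 181.97) = 1/1696.5 = 0.0005894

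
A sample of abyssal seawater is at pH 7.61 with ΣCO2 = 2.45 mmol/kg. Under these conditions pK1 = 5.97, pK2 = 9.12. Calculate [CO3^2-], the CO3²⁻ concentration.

α₂ = 1 / (1 + [H⁺]/K2 + [H⁺]²/(K1K2)) = 1 / (1 + 10^+1.51 + 10^-0.13)
   = 1 / (1 + 32.359 + 0.74131) = 1/34.101 = 0.02932
[CO3²⁻] = α₂ × DIC = 0.02932 × 2.45 = 0.0718 mmol/kg

[CO3²⁻] = 0.0718 mmol/kg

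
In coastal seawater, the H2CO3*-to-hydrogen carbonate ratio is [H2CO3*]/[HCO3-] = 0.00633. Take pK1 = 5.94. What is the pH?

From K1 = [H⁺][HCO3-]/[H2CO3*]:  pH = pK1 − log₁₀([H2CO3*]/[HCO3-])
log₁₀(0.00633) = -2.199
pH = 5.94 − (-2.199) = 8.14

pH = 8.14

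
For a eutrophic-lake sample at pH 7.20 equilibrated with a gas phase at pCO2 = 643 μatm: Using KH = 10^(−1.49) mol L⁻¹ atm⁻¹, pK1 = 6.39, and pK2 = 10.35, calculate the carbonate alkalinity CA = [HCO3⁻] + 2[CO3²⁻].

[CO2*] = KH · pCO2 = 10^(−1.49) × 643×10^-6 = 2.081×10^-5 mol/L
α₀ = 1/(1 + K1/[H⁺] + K1K2/[H⁺]²) = 1/(1 + 10^+0.81 + 10^-2.34) = 0.1340
DIC = [CO2*]/α₀ = 2.081×10^-5 / 0.1340 = 0.1552 mmol/L
CA = (α₁ + 2α₂)·DIC = (0.8654 + 2×0.0006126) × 0.1552 = 0.135 mmol/L

CA = 0.135 mmol/L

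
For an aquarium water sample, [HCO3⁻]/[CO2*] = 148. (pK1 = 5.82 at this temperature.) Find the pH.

pH = 7.99

From K1 = [H⁺][HCO3⁻]/[CO2*]:  pH = pK1 + log₁₀([HCO3⁻]/[CO2*])
log₁₀(148) = +2.170
pH = 5.82 + (+2.170) = 7.99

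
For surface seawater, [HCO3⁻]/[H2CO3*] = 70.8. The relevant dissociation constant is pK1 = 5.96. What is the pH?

pH = 7.81

From K1 = [H⁺][HCO3⁻]/[H2CO3*]:  pH = pK1 + log₁₀([HCO3⁻]/[H2CO3*])
log₁₀(70.8) = +1.850
pH = 5.96 + (+1.850) = 7.81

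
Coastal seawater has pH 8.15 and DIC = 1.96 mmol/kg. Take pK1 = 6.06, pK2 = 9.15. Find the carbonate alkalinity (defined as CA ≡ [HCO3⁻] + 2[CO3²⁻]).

CA = 2.12 mmol/kg

CA = [HCO3⁻] + 2[CO3²⁻] = (α₁ + 2α₂)·DIC
At pH 8.15: [H⁺]/K1 = 10^-2.09 = 0.0081283, K2/[H⁺] = 10^-1.00 = 0.10000
α₁ = 1/(1 + 0.0081283 + 0.10000) = 1/1.1081 = 0.9024; α₂ = α₁·K2/[H⁺] = 0.09024
α₁ + 2α₂ = 1.0829
CA = 1.0829 × 1.96 = 2.12 mmol/kg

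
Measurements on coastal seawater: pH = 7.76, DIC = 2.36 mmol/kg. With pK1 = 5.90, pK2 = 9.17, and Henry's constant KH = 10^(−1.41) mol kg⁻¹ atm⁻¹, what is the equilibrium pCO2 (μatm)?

α₀ = 1 / (1 + K1/[H⁺] + K1K2/[H⁺]²) = 1 / (1 + 10^+1.86 + 10^+0.45)
   = 1 / (1 + 72.444 + 2.8184) = 1/76.262 = 0.01311
[CO2*] = α₀ × DIC = 0.01311 × 2.36 = 0.03095 mmol/kg
pCO2 = [CO2*]/KH = 3.095×10^-5 / 3.890×10^-2 = 795 μatm

pCO2 = 795 μatm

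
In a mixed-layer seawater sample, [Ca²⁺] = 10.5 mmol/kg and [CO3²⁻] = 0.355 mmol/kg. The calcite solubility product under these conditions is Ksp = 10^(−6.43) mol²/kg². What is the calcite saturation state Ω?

Ksp = 10^(−6.43) = 3.715×10^-7
Ω = [Ca²⁺][CO3²⁻]/Ksp = (10.5×10^-3)(0.355×10^-3) / 3.715×10^-7 = 10.0

Ω = 10.0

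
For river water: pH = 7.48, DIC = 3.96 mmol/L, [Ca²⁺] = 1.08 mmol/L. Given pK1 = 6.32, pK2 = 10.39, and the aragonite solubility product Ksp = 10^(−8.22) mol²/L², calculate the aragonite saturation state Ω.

α₂ = 1 / (1 + [H⁺]/K2 + [H⁺]²/(K1K2)) = 1 / (1 + 10^+2.91 + 10^+1.75)
   = 1 / (1 + 812.83 + 56.234) = 1/870.06 = 0.001149
[CO3²⁻] = α₂ × DIC = 0.001149 × 3.96 = 0.004551 mmol/L = 4.551 μmol/L
Ksp = 10^(−8.22) = 6.026×10^-9
Ω = [Ca²⁺][CO3²⁻]/Ksp = (1.08×10^-3)(4.551×10^-6) / 6.026×10^-9 = 0.816

Ω = 0.816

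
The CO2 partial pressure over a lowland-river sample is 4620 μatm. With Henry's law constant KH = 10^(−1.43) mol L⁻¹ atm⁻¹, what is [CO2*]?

[CO2*] = 172 μmol/L

KH = 10^(−1.43) = 3.715×10^-2 mol L⁻¹ atm⁻¹
[CO2*] = KH · pCO2 = 3.715×10^-2 × 4620×10^-6 atm = 1.72×10^-4 mol/L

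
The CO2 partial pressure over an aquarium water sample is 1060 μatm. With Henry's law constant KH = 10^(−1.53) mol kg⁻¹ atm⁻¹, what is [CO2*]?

KH = 10^(−1.53) = 2.951×10^-2 mol kg⁻¹ atm⁻¹
[CO2*] = KH · pCO2 = 2.951×10^-2 × 1060×10^-6 atm = 3.13×10^-5 mol/kg

[CO2*] = 31.3 μmol/kg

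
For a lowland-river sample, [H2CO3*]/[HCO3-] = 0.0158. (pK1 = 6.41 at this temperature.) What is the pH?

pH = 8.21

From K1 = [H⁺][HCO3-]/[H2CO3*]:  pH = pK1 − log₁₀([H2CO3*]/[HCO3-])
log₁₀(0.0158) = -1.801
pH = 6.41 − (-1.801) = 8.21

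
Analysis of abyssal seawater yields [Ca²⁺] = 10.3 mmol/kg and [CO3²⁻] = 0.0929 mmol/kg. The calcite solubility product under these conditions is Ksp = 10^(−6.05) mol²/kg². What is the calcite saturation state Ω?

Ω = 1.07

Ksp = 10^(−6.05) = 8.913×10^-7
Ω = [Ca²⁺][CO3²⁻]/Ksp = (10.3×10^-3)(0.0929×10^-3) / 8.913×10^-7 = 1.07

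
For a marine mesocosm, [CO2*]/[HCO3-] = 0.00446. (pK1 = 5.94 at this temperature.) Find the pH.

From K1 = [H⁺][HCO3-]/[CO2*]:  pH = pK1 − log₁₀([CO2*]/[HCO3-])
log₁₀(0.00446) = -2.351
pH = 5.94 − (-2.351) = 8.29

pH = 8.29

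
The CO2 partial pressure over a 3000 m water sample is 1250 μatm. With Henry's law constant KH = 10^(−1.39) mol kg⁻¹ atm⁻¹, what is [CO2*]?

KH = 10^(−1.39) = 4.074×10^-2 mol kg⁻¹ atm⁻¹
[CO2*] = KH · pCO2 = 4.074×10^-2 × 1250×10^-6 atm = 5.09×10^-5 mol/kg

[CO2*] = 50.9 μmol/kg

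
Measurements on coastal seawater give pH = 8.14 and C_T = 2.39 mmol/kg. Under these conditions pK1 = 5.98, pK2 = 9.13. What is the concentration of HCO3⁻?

[HCO3⁻] = 2.15 mmol/kg

α₁ = 1 / (1 + [H⁺]/K1 + K2/[H⁺]) = 1 / (1 + 10^-2.16 + 10^-0.99)
   = 1 / (1 + 0.0069183 + 0.10233) = 1/1.1092 = 0.9015
[HCO3⁻] = α₁ × DIC = 0.9015 × 2.39 = 2.15 mmol/kg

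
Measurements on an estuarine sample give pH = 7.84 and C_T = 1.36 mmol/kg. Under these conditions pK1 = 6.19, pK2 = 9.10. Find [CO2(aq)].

α₀ = 1 / (1 + K1/[H⁺] + K1K2/[H⁺]²) = 1 / (1 + 10^+1.65 + 10^+0.39)
   = 1 / (1 + 44.668 + 2.4547) = 1/48.123 = 0.02078
[CO2*] = α₀ × DIC = 0.02078 × 1.36 = 0.0283 mmol/kg

[CO2*] = 0.0283 mmol/kg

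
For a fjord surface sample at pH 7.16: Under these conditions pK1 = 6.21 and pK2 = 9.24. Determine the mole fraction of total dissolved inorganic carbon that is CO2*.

α₀ = 0.100

α₀ = 1 / (1 + K1/[H⁺] + K1K2/[H⁺]²) = 1 / (1 + 10^+0.95 + 10^-1.13)
   = 1 / (1 + 8.9125 + 0.074131) = 1/9.9866 = 0.1001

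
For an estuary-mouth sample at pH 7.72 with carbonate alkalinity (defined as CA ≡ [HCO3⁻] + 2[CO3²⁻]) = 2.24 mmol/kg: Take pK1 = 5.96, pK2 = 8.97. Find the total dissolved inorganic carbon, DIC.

DIC = 2.16 mmol/kg

CA = [HCO3⁻] + 2[CO3²⁻] = (α₁ + 2α₂)·DIC
At pH 7.72: [H⁺]/K1 = 10^-1.76 = 0.017378, K2/[H⁺] = 10^-1.25 = 0.056234
α₁ = 1/(1 + 0.017378 + 0.056234) = 1/1.0736 = 0.9314; α₂ = α₁·K2/[H⁺] = 0.05238
α₁ + 2α₂ = 1.0362
DIC = CA / (α₁ + 2α₂) = 2.24 / 1.0362 = 2.16 mmol/kg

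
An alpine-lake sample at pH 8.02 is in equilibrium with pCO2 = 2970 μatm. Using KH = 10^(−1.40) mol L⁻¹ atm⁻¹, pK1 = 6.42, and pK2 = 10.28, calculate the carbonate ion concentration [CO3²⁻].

[CO3²⁻] = 0.0259 mmol/L

[CO2*] = KH · pCO2 = 10^(−1.40) × 2970×10^-6 = 1.182×10^-4 mol/L
α₀ = 1/(1 + K1/[H⁺] + K1K2/[H⁺]²) = 1/(1 + 10^+1.60 + 10^-0.66) = 0.02437
DIC = [CO2*]/α₀ = 1.182×10^-4 / 0.02437 = 4.851 mmol/L
[CO3²⁻] = α₂·DIC; α₂ = 0.005332, so [CO3²⁻] = 0.005332 × 4.851 = 0.0259 mmol/L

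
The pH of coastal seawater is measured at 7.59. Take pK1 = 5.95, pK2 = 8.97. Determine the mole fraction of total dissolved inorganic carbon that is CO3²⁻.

α₂ = 1 / (1 + [H⁺]/K2 + [H⁺]²/(K1K2)) = 1 / (1 + 10^+1.38 + 10^-0.26)
   = 1 / (1 + 23.988 + 0.54954) = 1/25.538 = 0.03916

α₂ = 0.0392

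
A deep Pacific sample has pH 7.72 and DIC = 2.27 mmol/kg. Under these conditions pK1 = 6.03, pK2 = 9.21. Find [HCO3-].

α₁ = 1 / (1 + [H⁺]/K1 + K2/[H⁺]) = 1 / (1 + 10^-1.69 + 10^-1.49)
   = 1 / (1 + 0.020417 + 0.032359) = 1/1.0528 = 0.9499
[HCO3⁻] = α₁ × DIC = 0.9499 × 2.27 = 2.16 mmol/kg

[HCO3⁻] = 2.16 mmol/kg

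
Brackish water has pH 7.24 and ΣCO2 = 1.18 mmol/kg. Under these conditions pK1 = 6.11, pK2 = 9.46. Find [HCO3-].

α₁ = 1 / (1 + [H⁺]/K1 + K2/[H⁺]) = 1 / (1 + 10^-1.13 + 10^-2.22)
   = 1 / (1 + 0.074131 + 0.0060256) = 1/1.0802 = 0.9258
[HCO3⁻] = α₁ × DIC = 0.9258 × 1.18 = 1.09 mmol/kg

[HCO3⁻] = 1.09 mmol/kg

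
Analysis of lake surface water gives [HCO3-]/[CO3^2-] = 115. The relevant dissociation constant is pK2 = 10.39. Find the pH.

From K2 = [H⁺][CO3^2-]/[HCO3-]:  pH = pK2 − log₁₀([HCO3-]/[CO3^2-])
log₁₀(115) = +2.061
pH = 10.39 − (+2.061) = 8.33

pH = 8.33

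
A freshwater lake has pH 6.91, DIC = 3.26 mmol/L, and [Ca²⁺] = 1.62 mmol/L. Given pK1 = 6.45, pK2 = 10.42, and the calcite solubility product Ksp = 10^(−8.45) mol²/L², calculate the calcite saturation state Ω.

Ω = 0.341

α₂ = 1 / (1 + [H⁺]/K2 + [H⁺]²/(K1K2)) = 1 / (1 + 10^+3.51 + 10^+3.05)
   = 1 / (1 + 3235.9 + 1122.0) = 1/4359.0 = 0.0002294
[CO3²⁻] = α₂ × DIC = 0.0002294 × 3.26 = 0.0007479 mmol/L = 0.7479 μmol/L
Ksp = 10^(−8.45) = 3.548×10^-9
Ω = [Ca²⁺][CO3²⁻]/Ksp = (1.62×10^-3)(7.479×10^-7) / 3.548×10^-9 = 0.341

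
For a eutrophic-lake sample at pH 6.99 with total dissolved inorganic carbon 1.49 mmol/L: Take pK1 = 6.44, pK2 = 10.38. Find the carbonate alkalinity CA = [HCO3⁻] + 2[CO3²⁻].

CA = 1.16 mmol/L

CA = [HCO3⁻] + 2[CO3²⁻] = (α₁ + 2α₂)·DIC
At pH 6.99: [H⁺]/K1 = 10^-0.55 = 0.28184, K2/[H⁺] = 10^-3.39 = 0.00040738
α₁ = 1/(1 + 0.28184 + 0.00040738) = 1/1.2822 = 0.7799; α₂ = α₁·K2/[H⁺] = 0.0003177
α₁ + 2α₂ = 0.7805
CA = 0.7805 × 1.49 = 1.16 mmol/L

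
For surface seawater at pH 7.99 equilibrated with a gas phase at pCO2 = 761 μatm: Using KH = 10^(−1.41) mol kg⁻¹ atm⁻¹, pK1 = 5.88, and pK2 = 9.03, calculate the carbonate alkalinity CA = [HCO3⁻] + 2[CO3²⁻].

CA = 4.51 mmol/kg

[CO2*] = KH · pCO2 = 10^(−1.41) × 761×10^-6 = 2.961×10^-5 mol/kg
α₀ = 1/(1 + K1/[H⁺] + K1K2/[H⁺]²) = 1/(1 + 10^+2.11 + 10^+1.07) = 0.007063
DIC = [CO2*]/α₀ = 2.961×10^-5 / 0.007063 = 4.191 mmol/kg
CA = (α₁ + 2α₂)·DIC = (0.9099 + 2×0.08299) × 4.191 = 4.51 mmol/kg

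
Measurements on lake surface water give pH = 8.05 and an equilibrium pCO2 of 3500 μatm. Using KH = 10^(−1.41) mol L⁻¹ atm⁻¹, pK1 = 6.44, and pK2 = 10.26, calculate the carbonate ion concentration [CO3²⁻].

[CO3²⁻] = 0.0342 mmol/L

[CO2*] = KH · pCO2 = 10^(−1.41) × 3500×10^-6 = 1.362×10^-4 mol/L
α₀ = 1/(1 + K1/[H⁺] + K1K2/[H⁺]²) = 1/(1 + 10^+1.61 + 10^-0.60) = 0.02382
DIC = [CO2*]/α₀ = 1.362×10^-4 / 0.02382 = 5.717 mmol/L
[CO3²⁻] = α₂·DIC; α₂ = 0.005982, so [CO3²⁻] = 0.005982 × 5.717 = 0.0342 mmol/L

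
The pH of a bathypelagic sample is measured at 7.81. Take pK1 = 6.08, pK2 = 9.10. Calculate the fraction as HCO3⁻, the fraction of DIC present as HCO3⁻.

α₁ = 1 / (1 + [H⁺]/K1 + K2/[H⁺]) = 1 / (1 + 10^-1.73 + 10^-1.29)
   = 1 / (1 + 0.018621 + 0.051286) = 1/1.0699 = 0.9347

α₁ = 0.935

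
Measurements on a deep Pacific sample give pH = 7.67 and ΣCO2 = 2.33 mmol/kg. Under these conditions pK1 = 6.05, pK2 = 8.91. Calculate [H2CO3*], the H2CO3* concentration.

α₀ = 1 / (1 + K1/[H⁺] + K1K2/[H⁺]²) = 1 / (1 + 10^+1.62 + 10^+0.38)
   = 1 / (1 + 41.687 + 2.3988) = 1/45.086 = 0.02218
[CO2*] = α₀ × DIC = 0.02218 × 2.33 = 0.0517 mmol/kg

[CO2*] = 0.0517 mmol/kg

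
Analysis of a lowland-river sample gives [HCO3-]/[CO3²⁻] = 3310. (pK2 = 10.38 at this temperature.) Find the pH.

From K2 = [H⁺][CO3²⁻]/[HCO3-]:  pH = pK2 − log₁₀([HCO3-]/[CO3²⁻])
log₁₀(3310) = +3.520
pH = 10.38 − (+3.520) = 6.86

pH = 6.86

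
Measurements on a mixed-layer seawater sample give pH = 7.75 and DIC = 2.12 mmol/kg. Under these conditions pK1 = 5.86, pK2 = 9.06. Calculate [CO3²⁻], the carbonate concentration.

[CO3²⁻] = 0.0978 mmol/kg

α₂ = 1 / (1 + [H⁺]/K2 + [H⁺]²/(K1K2)) = 1 / (1 + 10^+1.31 + 10^-0.58)
   = 1 / (1 + 20.417 + 0.26303) = 1/21.680 = 0.04612
[CO3²⁻] = α₂ × DIC = 0.04612 × 2.12 = 0.0978 mmol/kg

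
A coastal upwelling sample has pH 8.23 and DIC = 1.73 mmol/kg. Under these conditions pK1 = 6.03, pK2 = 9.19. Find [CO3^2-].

[CO3²⁻] = 0.170 mmol/kg

α₂ = 1 / (1 + [H⁺]/K2 + [H⁺]²/(K1K2)) = 1 / (1 + 10^+0.96 + 10^-1.24)
   = 1 / (1 + 9.1201 + 0.057544) = 1/10.178 = 0.09825
[CO3²⁻] = α₂ × DIC = 0.09825 × 1.73 = 0.170 mmol/kg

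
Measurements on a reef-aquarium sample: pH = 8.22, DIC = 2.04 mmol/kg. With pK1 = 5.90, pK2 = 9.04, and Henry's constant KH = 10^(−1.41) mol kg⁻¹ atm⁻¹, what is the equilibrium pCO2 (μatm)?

α₀ = 1 / (1 + K1/[H⁺] + K1K2/[H⁺]²) = 1 / (1 + 10^+2.32 + 10^+1.50)
   = 1 / (1 + 208.93 + 31.623) = 1/241.55 = 0.004140
[CO2*] = α₀ × DIC = 0.004140 × 2.04 = 0.008445 mmol/kg = 8.445 μmol/kg
pCO2 = [CO2*]/KH = 8.445×10^-6 / 3.890×10^-2 = 217 μatm

pCO2 = 217 μatm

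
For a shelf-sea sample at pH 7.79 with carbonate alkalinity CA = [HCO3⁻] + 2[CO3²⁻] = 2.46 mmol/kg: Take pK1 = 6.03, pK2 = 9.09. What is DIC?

CA = [HCO3⁻] + 2[CO3²⁻] = (α₁ + 2α₂)·DIC
At pH 7.79: [H⁺]/K1 = 10^-1.76 = 0.017378, K2/[H⁺] = 10^-1.30 = 0.050119
α₁ = 1/(1 + 0.017378 + 0.050119) = 1/1.0675 = 0.9368; α₂ = α₁·K2/[H⁺] = 0.04695
α₁ + 2α₂ = 1.0307
DIC = CA / (α₁ + 2α₂) = 2.46 / 1.0307 = 2.39 mmol/kg

DIC = 2.39 mmol/kg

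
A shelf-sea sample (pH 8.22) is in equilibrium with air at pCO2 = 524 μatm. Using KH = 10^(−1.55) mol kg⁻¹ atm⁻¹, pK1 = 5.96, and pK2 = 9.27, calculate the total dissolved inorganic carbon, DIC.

DIC = 2.94 mmol/kg

[CO2*] = KH · pCO2 = 10^(−1.55) × 524×10^-6 = 1.477×10^-5 mol/kg
α₀ = 1/(1 + K1/[H⁺] + K1K2/[H⁺]²) = 1/(1 + 10^+2.26 + 10^+1.21) = 0.005020
DIC = [CO2*]/α₀ = 1.477×10^-5 / 0.005020 = 2.94 mmol/kg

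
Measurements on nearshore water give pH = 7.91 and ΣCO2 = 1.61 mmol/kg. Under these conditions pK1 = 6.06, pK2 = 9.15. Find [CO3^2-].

[CO3²⁻] = 0.0865 mmol/kg

α₂ = 1 / (1 + [H⁺]/K2 + [H⁺]²/(K1K2)) = 1 / (1 + 10^+1.24 + 10^-0.61)
   = 1 / (1 + 17.378 + 0.24547) = 1/18.623 = 0.05370
[CO3²⁻] = α₂ × DIC = 0.05370 × 1.61 = 0.0865 mmol/kg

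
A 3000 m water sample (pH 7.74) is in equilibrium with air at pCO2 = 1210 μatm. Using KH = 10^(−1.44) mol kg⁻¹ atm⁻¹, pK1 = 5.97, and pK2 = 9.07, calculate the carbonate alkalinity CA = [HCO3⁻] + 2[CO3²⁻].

[CO2*] = KH · pCO2 = 10^(−1.44) × 1210×10^-6 = 4.393×10^-5 mol/kg
α₀ = 1/(1 + K1/[H⁺] + K1K2/[H⁺]²) = 1/(1 + 10^+1.77 + 10^+0.44) = 0.01596
DIC = [CO2*]/α₀ = 4.393×10^-5 / 0.01596 = 2.752 mmol/kg
CA = (α₁ + 2α₂)·DIC = (0.9401 + 2×0.04397) × 2.752 = 2.83 mmol/kg

CA = 2.83 mmol/kg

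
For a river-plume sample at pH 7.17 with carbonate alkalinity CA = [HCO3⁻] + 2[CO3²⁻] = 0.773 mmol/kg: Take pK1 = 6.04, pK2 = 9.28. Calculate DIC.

CA = [HCO3⁻] + 2[CO3²⁻] = (α₁ + 2α₂)·DIC
At pH 7.17: [H⁺]/K1 = 10^-1.13 = 0.074131, K2/[H⁺] = 10^-2.11 = 0.0077625
α₁ = 1/(1 + 0.074131 + 0.0077625) = 1/1.0819 = 0.9243; α₂ = α₁·K2/[H⁺] = 0.007175
α₁ + 2α₂ = 0.9387
DIC = CA / (α₁ + 2α₂) = 0.773 / 0.9387 = 0.824 mmol/kg

DIC = 0.824 mmol/kg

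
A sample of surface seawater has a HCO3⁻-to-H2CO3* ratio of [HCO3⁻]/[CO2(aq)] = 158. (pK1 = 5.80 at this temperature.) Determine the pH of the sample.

pH = 8.00

From K1 = [H⁺][HCO3⁻]/[CO2(aq)]:  pH = pK1 + log₁₀([HCO3⁻]/[CO2(aq)])
log₁₀(158) = +2.199
pH = 5.80 + (+2.199) = 8.00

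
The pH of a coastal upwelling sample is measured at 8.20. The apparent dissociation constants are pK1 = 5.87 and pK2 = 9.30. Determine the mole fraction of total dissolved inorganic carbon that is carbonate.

α₂ = 1 / (1 + [H⁺]/K2 + [H⁺]²/(K1K2)) = 1 / (1 + 10^+1.10 + 10^-1.23)
   = 1 / (1 + 12.589 + 0.058884) = 1/13.648 = 0.07327

α₂ = 0.0733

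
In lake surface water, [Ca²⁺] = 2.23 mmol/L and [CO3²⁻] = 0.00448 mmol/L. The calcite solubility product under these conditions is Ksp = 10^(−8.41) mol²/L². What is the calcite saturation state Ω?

Ksp = 10^(−8.41) = 3.890×10^-9
Ω = [Ca²⁺][CO3²⁻]/Ksp = (2.23×10^-3)(0.00448×10^-3) / 3.890×10^-9 = 2.57

Ω = 2.57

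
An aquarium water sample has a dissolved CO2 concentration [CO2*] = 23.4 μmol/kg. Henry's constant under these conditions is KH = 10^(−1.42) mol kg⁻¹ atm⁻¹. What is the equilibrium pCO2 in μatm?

KH = 10^(−1.42) = 3.802×10^-2 mol kg⁻¹ atm⁻¹
pCO2 = [CO2*]/KH = 23.4×10^-6 / 3.802×10^-2 = 6.15×10^-4 atm = 615 μatm

pCO2 = 615 μatm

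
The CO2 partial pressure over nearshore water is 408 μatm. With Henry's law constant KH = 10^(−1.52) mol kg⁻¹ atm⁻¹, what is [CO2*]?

[CO2*] = 12.3 μmol/kg

KH = 10^(−1.52) = 3.020×10^-2 mol kg⁻¹ atm⁻¹
[CO2*] = KH · pCO2 = 3.020×10^-2 × 408×10^-6 atm = 1.23×10^-5 mol/kg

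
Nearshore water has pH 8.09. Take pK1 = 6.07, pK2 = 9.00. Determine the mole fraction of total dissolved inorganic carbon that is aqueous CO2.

α₀ = 0.00843

α₀ = 1 / (1 + K1/[H⁺] + K1K2/[H⁺]²) = 1 / (1 + 10^+2.02 + 10^+1.11)
   = 1 / (1 + 104.71 + 12.882) = 1/118.60 = 0.008432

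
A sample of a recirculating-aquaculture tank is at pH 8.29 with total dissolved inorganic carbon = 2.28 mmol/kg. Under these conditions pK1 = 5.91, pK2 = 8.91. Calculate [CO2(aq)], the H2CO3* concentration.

[CO2*] = 7.64 μmol/kg

α₀ = 1 / (1 + K1/[H⁺] + K1K2/[H⁺]²) = 1 / (1 + 10^+2.38 + 10^+1.76)
   = 1 / (1 + 239.88 + 57.544) = 1/298.43 = 0.003351
[CO2*] = α₀ × DIC = 0.003351 × 2.28 = 0.00764 mmol/kg = 7.64 μmol/kg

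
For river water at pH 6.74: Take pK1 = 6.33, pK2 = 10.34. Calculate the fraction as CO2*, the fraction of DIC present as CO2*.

α₀ = 0.280

α₀ = 1 / (1 + K1/[H⁺] + K1K2/[H⁺]²) = 1 / (1 + 10^+0.41 + 10^-3.19)
   = 1 / (1 + 2.5704 + 0.00064565) = 1/3.5710 = 0.2800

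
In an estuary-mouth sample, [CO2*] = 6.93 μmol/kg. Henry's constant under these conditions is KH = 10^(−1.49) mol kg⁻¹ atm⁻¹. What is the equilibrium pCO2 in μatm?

KH = 10^(−1.49) = 3.236×10^-2 mol kg⁻¹ atm⁻¹
pCO2 = [CO2*]/KH = 6.93×10^-6 / 3.236×10^-2 = 2.14×10^-4 atm = 214 μatm

pCO2 = 214 μatm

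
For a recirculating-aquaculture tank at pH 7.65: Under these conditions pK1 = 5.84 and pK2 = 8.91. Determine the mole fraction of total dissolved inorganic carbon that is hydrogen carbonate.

α₁ = 0.934

α₁ = 1 / (1 + [H⁺]/K1 + K2/[H⁺]) = 1 / (1 + 10^-1.81 + 10^-1.26)
   = 1 / (1 + 0.015488 + 0.054954) = 1/1.0704 = 0.9342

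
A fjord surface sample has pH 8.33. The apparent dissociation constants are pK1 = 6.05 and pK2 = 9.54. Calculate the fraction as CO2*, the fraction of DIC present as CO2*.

α₀ = 1 / (1 + K1/[H⁺] + K1K2/[H⁺]²) = 1 / (1 + 10^+2.28 + 10^+1.07)
   = 1 / (1 + 190.55 + 11.749) = 1/203.30 = 0.004919

α₀ = 0.00492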